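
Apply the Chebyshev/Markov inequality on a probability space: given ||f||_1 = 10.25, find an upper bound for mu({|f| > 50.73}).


Chebyshev/Markov inequality: mu(|f| > eps) <= (||f||_p / eps)^p
Step 1: ||f||_1 / eps = 10.25 / 50.73 = 0.20205
Step 2: Raise to power p = 1:
  (0.20205)^1 = 0.20205
Step 3: Therefore mu(|f| > 50.73) <= 0.20205


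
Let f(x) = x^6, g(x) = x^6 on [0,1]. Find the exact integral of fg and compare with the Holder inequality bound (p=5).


Step 1: Exact integral of f*g = integral(x^12, 0, 1) = 1/13
     = 0.076923
Step 2: Holder bound with p=5, q=1.25:
  ||f||_p = (integral x^30 dx)^(1/5) = (1/31)^(1/5) = 0.503185
  ||g||_q = (integral x^7.5 dx)^(1/1.25) = (1/8.5)^(1/1.25) = 0.180495
Step 3: Holder bound = ||f||_p * ||g||_q = 0.503185 * 0.180495 = 0.090822
Verification: 0.076923 <= 0.090822 (Holder holds)


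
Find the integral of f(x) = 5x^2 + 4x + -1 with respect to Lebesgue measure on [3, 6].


The Lebesgue integral of a Riemann-integrable function agrees with the Riemann integral.
Antiderivative F(x) = (5/3)x^3 + (4/2)x^2 + -1x
F(6) = (5/3)*6^3 + (4/2)*6^2 + -1*6
     = (5/3)*216 + (4/2)*36 + -1*6
     = 360 + 72 + -6
     = 426
F(3) = 60
Integral = F(6) - F(3) = 426 - 60 = 366


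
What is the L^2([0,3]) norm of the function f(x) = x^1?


Step 1: ||f||_2 = (integral_0^3 |x^1|^2 dx)^(1/2)
     = (integral_0^3 x^2 dx)^(1/2)
Step 2: integral_0^3 x^2 dx = [x^3/(3)] from 0 to 3 = 3^3/3
     = 27/3 = 9
Step 3: ||f||_2 = (9)^(1/2) = 3


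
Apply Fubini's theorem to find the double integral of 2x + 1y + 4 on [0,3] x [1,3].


By Fubini, integrate in x first, then y.
Step 1: Fix y, integrate over x in [0,3]:
  integral(2x + 1y + 4, x=0..3)
  = 2*(3^2 - 0^2)/2 + (1y + 4)*(3 - 0)
  = 9 + (1y + 4)*3
  = 9 + 3y + 12
  = 21 + 3y
Step 2: Integrate over y in [1,3]:
  integral(21 + 3y, y=1..3)
  = 21*2 + 3*(3^2 - 1^2)/2
  = 42 + 12
  = 54


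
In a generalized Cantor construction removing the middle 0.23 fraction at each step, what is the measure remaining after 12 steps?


Step 1: At each step, fraction remaining = 1 - 0.23 = 0.77
Step 2: After 12 steps, measure = (0.77)^12
Result = 0.04344


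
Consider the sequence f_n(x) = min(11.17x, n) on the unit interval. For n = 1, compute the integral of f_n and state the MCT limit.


f(x) = 11.17x on [0,1]; f_n(x) = min(11.17x, n). At n = 1:
Step 1: f(x) reaches 1 at x = 1/11.17 = 0.089526
Step 2: integral(f_1) = integral(11.17x, 0, 0.089526) + integral(1, 0.089526, 1)
       = 11.17*0.089526^2/2 + 1*(1 - 0.089526)
       = 0.044763 + 0.910474
       = 0.955237
Step 3: As n -> infinity, f_n increases to f, so by MCT integral(f_n) -> integral(f) = 11.17/2 = 5.585.
Convergence: integral(f_1) = 0.955237 -> 5.585 as n -> infinity


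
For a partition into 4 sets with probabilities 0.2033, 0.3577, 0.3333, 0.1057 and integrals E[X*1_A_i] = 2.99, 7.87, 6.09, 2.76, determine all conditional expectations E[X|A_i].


For each cell A_i: E[X|A_i] = E[X*1_A_i] / P(A_i)
Step 1: E[X|A_1] = 2.99 / 0.2033 = 14.707329
Step 2: E[X|A_2] = 7.87 / 0.3577 = 22.001677
Step 3: E[X|A_3] = 6.09 / 0.3333 = 18.271827
Step 4: E[X|A_4] = 2.76 / 0.1057 = 26.111637
Verification: E[X] = sum E[X*1_A_i] = 2.99 + 7.87 + 6.09 + 2.76 = 19.71


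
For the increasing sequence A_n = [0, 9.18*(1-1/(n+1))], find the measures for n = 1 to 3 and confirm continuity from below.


By continuity of measure from below: if A_n increases to A, then m(A_n) -> m(A).
Here A = [0, 9.18], so m(A) = 9.18
Step 1: a_1 = 9.18*(1 - 1/2) = 4.59, m(A_1) = 4.59
Step 2: a_2 = 9.18*(1 - 1/3) = 6.12, m(A_2) = 6.12
Step 3: a_3 = 9.18*(1 - 1/4) = 6.885, m(A_3) = 6.885
Limit: m(A_n) -> m([0,9.18]) = 9.18


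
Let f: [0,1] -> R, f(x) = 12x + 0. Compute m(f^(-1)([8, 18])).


f^(-1)([8, 18]) = {x : 8 <= 12x + 0 <= 18}
Solving: (8 - 0)/12 <= x <= (18 - 0)/12
= [0.666667, 1.5]
Intersecting with [0,1]: [0.666667, 1]
Measure = 1 - 0.666667 = 0.333333


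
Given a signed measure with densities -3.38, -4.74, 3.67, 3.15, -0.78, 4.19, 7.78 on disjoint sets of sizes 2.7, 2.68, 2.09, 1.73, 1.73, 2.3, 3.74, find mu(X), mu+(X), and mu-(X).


Step 1: Compute signed measure on each set:
  Set 1: -3.38 * 2.7 = -9.126
  Set 2: -4.74 * 2.68 = -12.7032
  Set 3: 3.67 * 2.09 = 7.6703
  Set 4: 3.15 * 1.73 = 5.4495
  Set 5: -0.78 * 1.73 = -1.3494
  Set 6: 4.19 * 2.3 = 9.637
  Set 7: 7.78 * 3.74 = 29.0972
Step 2: Total signed measure = (-9.126) + (-12.7032) + (7.6703) + (5.4495) + (-1.3494) + (9.637) + (29.0972)
     = 28.6754
Step 3: Positive part mu+(X) = sum of positive contributions = 51.854
Step 4: Negative part mu-(X) = |sum of negative contributions| = 23.1786


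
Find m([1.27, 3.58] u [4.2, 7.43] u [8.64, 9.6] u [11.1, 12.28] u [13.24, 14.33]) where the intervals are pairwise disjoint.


For pairwise disjoint intervals, m(union) = sum of lengths.
= (3.58 - 1.27) + (7.43 - 4.2) + (9.6 - 8.64) + (12.28 - 11.1) + (14.33 - 13.24)
= 2.31 + 3.23 + 0.96 + 1.18 + 1.09
= 8.77


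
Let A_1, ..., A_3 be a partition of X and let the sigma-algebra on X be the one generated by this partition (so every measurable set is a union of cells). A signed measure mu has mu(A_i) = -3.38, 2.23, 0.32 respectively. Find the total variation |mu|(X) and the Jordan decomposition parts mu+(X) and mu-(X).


Step 1: Every measurable set is a union of atoms (the cells / points), so a Hahn decomposition is
  obtained by grouping atoms by sign: P = union of atoms with mu > 0, N = union of the remaining atoms.
  Atoms in P (indices): 2, 3;  atoms in N (indices): 1
  Positive values: 2.23, 0.32
  Negative values: -3.38
Step 2: mu+(X) = mu(P) = sum of positive atom values = 2.55
Step 3: mu-(X) = -mu(N) = sum of |negative atom values| = 3.38
Step 4: |mu|(X) = mu+(X) + mu-(X) = 2.55 + 3.38 = 5.93


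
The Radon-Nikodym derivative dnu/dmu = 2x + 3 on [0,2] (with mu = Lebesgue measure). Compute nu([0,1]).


nu(A) = integral_A (dnu/dmu) dmu = integral_0^1 (2x + 3) dx
Step 1: Antiderivative F(x) = (2/2)x^2 + 3x
Step 2: F(1) = (2/2)*1^2 + 3*1 = 1 + 3 = 4
Step 3: F(0) = (2/2)*0^2 + 3*0 = 0.0 + 0 = 0.0
Step 4: nu([0,1]) = F(1) - F(0) = 4 - 0.0 = 4


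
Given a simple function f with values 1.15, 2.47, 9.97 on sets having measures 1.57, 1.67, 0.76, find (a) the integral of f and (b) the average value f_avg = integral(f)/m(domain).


Step 1: Integral = sum(value_i * measure_i)
= 1.15*1.57 + 2.47*1.67 + 9.97*0.76
= 1.8055 + 4.1249 + 7.5772
= 13.5076
Step 2: Total measure of domain = 1.57 + 1.67 + 0.76 = 4
Step 3: Average value = 13.5076 / 4 = 3.3769


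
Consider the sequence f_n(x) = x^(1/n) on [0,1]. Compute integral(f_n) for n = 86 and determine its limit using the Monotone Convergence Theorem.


At n = 86: f_86(x) = x^(1/86).
Step 1: integral(x^(1/86), 0, 1) = [x^(1/86+1) / (1/86+1)] from 0 to 1
     = 1 / (1/86 + 1) = 1 / ((86+1)/86) = 86/(86+1)
     = 86/87 = 0.988506
Step 2: As n -> infinity, f_n(x) = x^(1/n) -> 1 for x in (0,1], and f_n is increasing in n.
By MCT, lim_n integral(f_n) = integral(lim_n f_n) = integral(1, 0, 1) = 1.
Step 3: Verify convergence: 86/87 = 0.988506 -> 1


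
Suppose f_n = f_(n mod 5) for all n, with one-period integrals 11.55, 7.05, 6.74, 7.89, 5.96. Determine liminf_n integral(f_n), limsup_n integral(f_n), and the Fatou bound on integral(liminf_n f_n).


The sequence (integral(f_n)) is periodic with period 5, repeating the values 11.55, 7.05, 6.74, 7.89, 5.96 indefinitely.
Step 1: For a periodic sequence, every tail (a_m, a_(m+1), ...) contains all 5 period values infinitely often.
Step 2: Hence inf of every tail = min of the period values = min(11.55, 7.05, 6.74, 7.89, 5.96) = 5.96.
        liminf_n integral(f_n) = sup over m of (inf of tail from m) = 5.96.
Step 3: Similarly sup of every tail = max of the period values = 11.55.
        limsup_n integral(f_n) = 11.55.
Step 4: Fatou's lemma: integral(liminf_n f_n) <= liminf_n integral(f_n) = 5.96.
        So the integral of the pointwise liminf is at most 5.96.


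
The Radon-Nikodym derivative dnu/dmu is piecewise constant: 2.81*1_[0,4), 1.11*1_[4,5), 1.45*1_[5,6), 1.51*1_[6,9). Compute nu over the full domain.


Integrate each piece of the Radon-Nikodym derivative:
Step 1: integral_0^4 2.81 dx = 2.81*(4-0) = 2.81*4 = 11.24
Step 2: integral_4^5 1.11 dx = 1.11*(5-4) = 1.11*1 = 1.11
Step 3: integral_5^6 1.45 dx = 1.45*(6-5) = 1.45*1 = 1.45
Step 4: integral_6^9 1.51 dx = 1.51*(9-6) = 1.51*3 = 4.53
Total: 11.24 + 1.11 + 1.45 + 4.53 = 18.33


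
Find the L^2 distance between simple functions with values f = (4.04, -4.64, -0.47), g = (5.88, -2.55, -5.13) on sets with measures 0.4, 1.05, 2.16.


Step 1: Compute differences f_i - g_i:
  4.04 - 5.88 = -1.84
  -4.64 - -2.55 = -2.09
  -0.47 - -5.13 = 4.66
Step 2: Compute |diff|^2 * measure for each set:
  |-1.84|^2 * 0.4 = 3.3856 * 0.4 = 1.35424
  |-2.09|^2 * 1.05 = 4.3681 * 1.05 = 4.586505
  |4.66|^2 * 2.16 = 21.7156 * 2.16 = 46.905696
Step 3: Sum = 52.846441
Step 4: ||f-g||_2 = (52.846441)^(1/2) = 7.269556


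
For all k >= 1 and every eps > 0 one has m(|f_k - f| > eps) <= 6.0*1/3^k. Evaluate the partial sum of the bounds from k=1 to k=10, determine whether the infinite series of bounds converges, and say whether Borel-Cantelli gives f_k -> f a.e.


Step 1: List the terms 6.0*1/3^k for k = 1 to 10:
  k=1: 2
  k=2: 0.666667
  k=3: 0.222222
  k=4: 0.074074
  k=5: 0.024691
  k=6: 0.00823
  k=7: 0.002743
  k=8: 9.144947e-04
  k=9: 3.048316e-04
  k=10: 1.016105e-04
Step 2: Partial sum = 2 + 0.666667 + 0.222222 + 0.074074 + 0.024691 + 0.00823 + 0.002743 + 9.144947e-04 + 3.048316e-04 + 1.016105e-04
     = 2.999949
Step 3: The full series sum_(k>=1) 6.0*1/3^k converges (geometric series with ratio 1/3 < 1; a constant multiple of a convergent series converges).
Step 4: Fix eps > 0. Since sum_k m(|f_k - f| > eps) < infinity, the Borel-Cantelli lemma gives
        m(limsup_k {|f_k - f| > eps}) = 0, i.e. for a.e. x, |f_k(x) - f(x)| <= eps for all large k.
        Applying this with eps = 1/j for j = 1, 2, ... and intersecting the countably many full-measure sets,
        for a.e. x we get limsup_k |f_k(x) - f(x)| <= 1/j for every j, hence f_k -> f almost everywhere.
Conclusion: series converges; Borel-Cantelli yields f_k -> f a.e.


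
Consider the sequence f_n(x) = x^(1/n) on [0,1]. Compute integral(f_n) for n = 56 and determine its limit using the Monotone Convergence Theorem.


At n = 56: f_56(x) = x^(1/56).
Step 1: integral(x^(1/56), 0, 1) = [x^(1/56+1) / (1/56+1)] from 0 to 1
     = 1 / (1/56 + 1) = 1 / ((56+1)/56) = 56/(56+1)
     = 56/57 = 0.982456
Step 2: As n -> infinity, f_n(x) = x^(1/n) -> 1 for x in (0,1], and f_n is increasing in n.
By MCT, lim_n integral(f_n) = integral(lim_n f_n) = integral(1, 0, 1) = 1.
Step 3: Verify convergence: 56/57 = 0.982456 -> 1


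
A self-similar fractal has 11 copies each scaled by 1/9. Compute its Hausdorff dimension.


For a self-similar set with N copies scaled by 1/r:
dim_H = log(N)/log(r) = log(11)/log(9)
= 2.397895/2.197225
= 1.091329


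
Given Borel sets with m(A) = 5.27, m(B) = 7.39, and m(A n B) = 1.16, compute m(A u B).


By inclusion-exclusion: m(A u B) = m(A) + m(B) - m(A n B)
= 5.27 + 7.39 - 1.16
= 11.5


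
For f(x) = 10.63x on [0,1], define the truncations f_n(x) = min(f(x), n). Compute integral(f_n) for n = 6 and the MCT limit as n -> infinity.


f(x) = 10.63x on [0,1]; f_n(x) = min(10.63x, n). At n = 6:
Step 1: f(x) reaches 6 at x = 6/10.63 = 0.56444
Step 2: integral(f_6) = integral(10.63x, 0, 0.56444) + integral(6, 0.56444, 1)
       = 10.63*0.56444^2/2 + 6*(1 - 0.56444)
       = 1.693321 + 2.613358
       = 4.306679
Step 3: As n -> infinity, f_n increases to f, so by MCT integral(f_n) -> integral(f) = 10.63/2 = 5.315.
Convergence: integral(f_6) = 4.306679 -> 5.315 as n -> infinity


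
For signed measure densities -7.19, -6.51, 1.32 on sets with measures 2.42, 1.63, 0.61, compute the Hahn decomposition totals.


Step 1: Compute signed measure on each set:
  Set 1: -7.19 * 2.42 = -17.3998
  Set 2: -6.51 * 1.63 = -10.6113
  Set 3: 1.32 * 0.61 = 0.8052
Step 2: Total signed measure = (-17.3998) + (-10.6113) + (0.8052)
     = -27.2059
Step 3: Positive part mu+(X) = sum of positive contributions = 0.8052
Step 4: Negative part mu-(X) = |sum of negative contributions| = 28.0111


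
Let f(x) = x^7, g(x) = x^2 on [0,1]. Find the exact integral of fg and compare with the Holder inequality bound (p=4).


Step 1: Exact integral of f*g = integral(x^9, 0, 1) = 1/10
     = 0.1
Step 2: Holder bound with p=4, q=1.333333:
  ||f||_p = (integral x^28 dx)^(1/4) = (1/29)^(1/4) = 0.430924
  ||g||_q = (integral x^2.666667 dx)^(1/1.333333) = (1/3.666667)^(1/1.333333) = 0.377395
Step 3: Holder bound = ||f||_p * ||g||_q = 0.430924 * 0.377395 = 0.162629
Verification: 0.1 <= 0.162629 (Holder holds)


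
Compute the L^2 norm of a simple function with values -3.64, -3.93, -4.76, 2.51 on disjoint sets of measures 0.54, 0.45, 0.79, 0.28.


Step 1: Compute |f_i|^2 for each value:
  |-3.64|^2 = 13.2496
  |-3.93|^2 = 15.4449
  |-4.76|^2 = 22.6576
  |2.51|^2 = 6.3001
Step 2: Multiply by measures and sum:
  13.2496 * 0.54 = 7.154784
  15.4449 * 0.45 = 6.950205
  22.6576 * 0.79 = 17.899504
  6.3001 * 0.28 = 1.764028
Sum = 7.154784 + 6.950205 + 17.899504 + 1.764028 = 33.768521
Step 3: Take the p-th root:
||f||_2 = (33.768521)^(1/2) = 5.811069


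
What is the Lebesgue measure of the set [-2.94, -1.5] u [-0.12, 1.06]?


For pairwise disjoint intervals, m(union) = sum of lengths.
= (-1.5 - -2.94) + (1.06 - -0.12)
= 1.44 + 1.18
= 2.62


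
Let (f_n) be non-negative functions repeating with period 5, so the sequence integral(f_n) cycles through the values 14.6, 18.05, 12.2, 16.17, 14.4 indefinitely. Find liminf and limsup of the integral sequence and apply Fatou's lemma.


The sequence (integral(f_n)) is periodic with period 5, repeating the values 14.6, 18.05, 12.2, 16.17, 14.4 indefinitely.
Step 1: For a periodic sequence, every tail (a_m, a_(m+1), ...) contains all 5 period values infinitely often.
Step 2: Hence inf of every tail = min of the period values = min(14.6, 18.05, 12.2, 16.17, 14.4) = 12.2.
        liminf_n integral(f_n) = sup over m of (inf of tail from m) = 12.2.
Step 3: Similarly sup of every tail = max of the period values = 18.05.
        limsup_n integral(f_n) = 18.05.
Step 4: Fatou's lemma: integral(liminf_n f_n) <= liminf_n integral(f_n) = 12.2.
        So the integral of the pointwise liminf is at most 12.2.


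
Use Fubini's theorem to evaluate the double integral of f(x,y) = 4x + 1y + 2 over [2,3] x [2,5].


By Fubini, integrate in x first, then y.
Step 1: Fix y, integrate over x in [2,3]:
  integral(4x + 1y + 2, x=2..3)
  = 4*(3^2 - 2^2)/2 + (1y + 2)*(3 - 2)
  = 10 + (1y + 2)*1
  = 10 + 1y + 2
  = 12 + 1y
Step 2: Integrate over y in [2,5]:
  integral(12 + 1y, y=2..5)
  = 12*3 + 1*(5^2 - 2^2)/2
  = 36 + 10.5
  = 46.5


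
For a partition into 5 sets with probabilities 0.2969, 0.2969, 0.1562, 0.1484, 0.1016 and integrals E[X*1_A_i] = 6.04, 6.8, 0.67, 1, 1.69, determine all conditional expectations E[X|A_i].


For each cell A_i: E[X|A_i] = E[X*1_A_i] / P(A_i)
Step 1: E[X|A_1] = 6.04 / 0.2969 = 20.34355
Step 2: E[X|A_2] = 6.8 / 0.2969 = 22.903334
Step 3: E[X|A_3] = 0.67 / 0.1562 = 4.289373
Step 4: E[X|A_4] = 1 / 0.1484 = 6.738544
Step 5: E[X|A_5] = 1.69 / 0.1016 = 16.633858
Verification: E[X] = sum E[X*1_A_i] = 6.04 + 6.8 + 0.67 + 1 + 1.69 = 16.2


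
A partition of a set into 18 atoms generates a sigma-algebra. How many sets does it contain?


Each element of the sigma-algebra is a union of some subset of the 18 atoms.
The number of such subsets is 2^18 = 262144.


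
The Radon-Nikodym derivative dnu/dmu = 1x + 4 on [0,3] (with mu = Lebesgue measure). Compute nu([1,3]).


nu(A) = integral_A (dnu/dmu) dmu = integral_1^3 (1x + 4) dx
Step 1: Antiderivative F(x) = (1/2)x^2 + 4x
Step 2: F(3) = (1/2)*3^2 + 4*3 = 4.5 + 12 = 16.5
Step 3: F(1) = (1/2)*1^2 + 4*1 = 0.5 + 4 = 4.5
Step 4: nu([1,3]) = F(3) - F(1) = 16.5 - 4.5 = 12


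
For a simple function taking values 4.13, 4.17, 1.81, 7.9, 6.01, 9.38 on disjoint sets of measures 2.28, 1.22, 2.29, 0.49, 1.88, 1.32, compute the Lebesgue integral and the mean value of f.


Step 1: Integral = sum(value_i * measure_i)
= 4.13*2.28 + 4.17*1.22 + 1.81*2.29 + 7.9*0.49 + 6.01*1.88 + 9.38*1.32
= 9.4164 + 5.0874 + 4.1449 + 3.871 + 11.2988 + 12.3816
= 46.2001
Step 2: Total measure of domain = 2.28 + 1.22 + 2.29 + 0.49 + 1.88 + 1.32 = 9.48
Step 3: Average value = 46.2001 / 9.48 = 4.873428


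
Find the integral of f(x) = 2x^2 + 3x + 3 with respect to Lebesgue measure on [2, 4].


The Lebesgue integral of a Riemann-integrable function agrees with the Riemann integral.
Antiderivative F(x) = (2/3)x^3 + (3/2)x^2 + 3x
F(4) = (2/3)*4^3 + (3/2)*4^2 + 3*4
     = (2/3)*64 + (3/2)*16 + 3*4
     = 42.666667 + 24 + 12
     = 78.666667
F(2) = 17.333333
Integral = F(4) - F(2) = 78.666667 - 17.333333 = 61.333333


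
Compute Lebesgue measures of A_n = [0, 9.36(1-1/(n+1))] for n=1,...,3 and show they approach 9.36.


By continuity of measure from below: if A_n increases to A, then m(A_n) -> m(A).
Here A = [0, 9.36], so m(A) = 9.36
Step 1: a_1 = 9.36*(1 - 1/2) = 4.68, m(A_1) = 4.68
Step 2: a_2 = 9.36*(1 - 1/3) = 6.24, m(A_2) = 6.24
Step 3: a_3 = 9.36*(1 - 1/4) = 7.02, m(A_3) = 7.02
Limit: m(A_n) -> m([0,9.36]) = 9.36


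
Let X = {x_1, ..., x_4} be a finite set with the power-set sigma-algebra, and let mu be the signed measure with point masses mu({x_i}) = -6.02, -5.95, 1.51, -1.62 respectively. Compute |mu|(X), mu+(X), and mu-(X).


Step 1: Every measurable set is a union of atoms (the cells / points), so a Hahn decomposition is
  obtained by grouping atoms by sign: P = union of atoms with mu > 0, N = union of the remaining atoms.
  Atoms in P (indices): 3;  atoms in N (indices): 1, 2, 4
  Positive values: 1.51
  Negative values: -6.02, -5.95, -1.62
Step 2: mu+(X) = mu(P) = sum of positive atom values = 1.51
Step 3: mu-(X) = -mu(N) = sum of |negative atom values| = 13.59
Step 4: |mu|(X) = mu+(X) + mu-(X) = 1.51 + 13.59 = 15.1


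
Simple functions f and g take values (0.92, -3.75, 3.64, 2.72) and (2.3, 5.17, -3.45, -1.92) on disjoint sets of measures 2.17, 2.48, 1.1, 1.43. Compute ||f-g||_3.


Step 1: Compute differences f_i - g_i:
  0.92 - 2.3 = -1.38
  -3.75 - 5.17 = -8.92
  3.64 - -3.45 = 7.09
  2.72 - -1.92 = 4.64
Step 2: Compute |diff|^3 * measure for each set:
  |-1.38|^3 * 2.17 = 2.628072 * 2.17 = 5.702916
  |-8.92|^3 * 2.48 = 709.732288 * 2.48 = 1760.136074
  |7.09|^3 * 1.1 = 356.400829 * 1.1 = 392.040912
  |4.64|^3 * 1.43 = 99.897344 * 1.43 = 142.853202
Step 3: Sum = 2300.733104
Step 4: ||f-g||_3 = (2300.733104)^(1/3) = 13.201464


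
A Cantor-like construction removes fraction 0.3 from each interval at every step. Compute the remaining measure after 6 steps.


Step 1: At each step, fraction remaining = 1 - 0.3 = 0.7
Step 2: After 6 steps, measure = (0.7)^6
Step 3: Computing the power step by step:
  After step 1: 0.7
  After step 2: 0.49
  After step 3: 0.343
  After step 4: 0.2401
  After step 5: 0.16807
  ...
Result = 0.117649


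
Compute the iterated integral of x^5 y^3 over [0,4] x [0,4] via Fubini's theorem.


By Fubini's theorem, the double integral factors as a product of single integrals:
Step 1: integral_0^4 x^5 dx = [x^6/6] from 0 to 4
     = 4^6/6 = 682.666667
Step 2: integral_0^4 y^3 dy = [y^4/4] from 0 to 4
     = 4^4/4 = 64
Step 3: Double integral = 682.666667 * 64 = 43690.666667


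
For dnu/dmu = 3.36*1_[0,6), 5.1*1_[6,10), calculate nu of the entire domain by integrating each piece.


Integrate each piece of the Radon-Nikodym derivative:
Step 1: integral_0^6 3.36 dx = 3.36*(6-0) = 3.36*6 = 20.16
Step 2: integral_6^10 5.1 dx = 5.1*(10-6) = 5.1*4 = 20.4
Total: 20.16 + 20.4 = 40.56


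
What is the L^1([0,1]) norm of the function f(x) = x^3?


Step 1: ||f||_1 = (integral_0^1 |x^3|^1 dx)^(1/1)
     = (integral_0^1 x^3 dx)^(1/1)
Step 2: integral_0^1 x^3 dx = [x^4/(4)] from 0 to 1 = 1^4/4
     = 1/4 = 0.25
Step 3: ||f||_1 = (0.25)^(1/1) = 0.25


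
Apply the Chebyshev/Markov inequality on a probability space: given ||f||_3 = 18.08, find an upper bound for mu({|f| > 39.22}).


Chebyshev/Markov inequality: mu(|f| > eps) <= (||f||_p / eps)^p
Step 1: ||f||_3 / eps = 18.08 / 39.22 = 0.460989
Step 2: Raise to power p = 3:
  (0.460989)^3 = 0.097965
Step 3: Therefore mu(|f| > 39.22) <= 0.097965


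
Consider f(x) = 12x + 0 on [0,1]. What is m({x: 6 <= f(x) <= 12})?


f^(-1)([6, 12]) = {x : 6 <= 12x + 0 <= 12}
Solving: (6 - 0)/12 <= x <= (12 - 0)/12
= [0.5, 1]
Intersecting with [0,1]: [0.5, 1]
Measure = 1 - 0.5 = 0.5


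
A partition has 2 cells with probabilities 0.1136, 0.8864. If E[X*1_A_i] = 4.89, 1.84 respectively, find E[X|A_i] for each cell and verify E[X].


For each cell A_i: E[X|A_i] = E[X*1_A_i] / P(A_i)
Step 1: E[X|A_1] = 4.89 / 0.1136 = 43.045775
Step 2: E[X|A_2] = 1.84 / 0.8864 = 2.075812
Verification: E[X] = sum E[X*1_A_i] = 4.89 + 1.84 = 6.73


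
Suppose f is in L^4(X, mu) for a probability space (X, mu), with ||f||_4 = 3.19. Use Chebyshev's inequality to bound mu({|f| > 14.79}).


Chebyshev/Markov inequality: mu(|f| > eps) <= (||f||_p / eps)^p
Step 1: ||f||_4 / eps = 3.19 / 14.79 = 0.215686
Step 2: Raise to power p = 4:
  (0.215686)^4 = 0.002164
Step 3: Therefore mu(|f| > 14.79) <= 0.002164


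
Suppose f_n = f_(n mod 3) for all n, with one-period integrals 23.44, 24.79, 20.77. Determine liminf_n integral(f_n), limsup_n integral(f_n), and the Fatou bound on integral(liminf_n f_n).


The sequence (integral(f_n)) is periodic with period 3, repeating the values 23.44, 24.79, 20.77 indefinitely.
Step 1: For a periodic sequence, every tail (a_m, a_(m+1), ...) contains all 3 period values infinitely often.
Step 2: Hence inf of every tail = min of the period values = min(23.44, 24.79, 20.77) = 20.77.
        liminf_n integral(f_n) = sup over m of (inf of tail from m) = 20.77.
Step 3: Similarly sup of every tail = max of the period values = 24.79.
        limsup_n integral(f_n) = 24.79.
Step 4: Fatou's lemma: integral(liminf_n f_n) <= liminf_n integral(f_n) = 20.77.
        So the integral of the pointwise liminf is at most 20.77.


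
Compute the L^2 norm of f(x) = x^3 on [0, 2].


Step 1: ||f||_2 = (integral_0^2 |x^3|^2 dx)^(1/2)
     = (integral_0^2 x^6 dx)^(1/2)
Step 2: integral_0^2 x^6 dx = [x^7/(7)] from 0 to 2 = 2^7/7
     = 128/7 = 18.285714
Step 3: ||f||_2 = (18.285714)^(1/2) = 4.27618


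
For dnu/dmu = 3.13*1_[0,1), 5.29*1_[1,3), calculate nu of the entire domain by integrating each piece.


Integrate each piece of the Radon-Nikodym derivative:
Step 1: integral_0^1 3.13 dx = 3.13*(1-0) = 3.13*1 = 3.13
Step 2: integral_1^3 5.29 dx = 5.29*(3-1) = 5.29*2 = 10.58
Total: 3.13 + 10.58 = 13.71


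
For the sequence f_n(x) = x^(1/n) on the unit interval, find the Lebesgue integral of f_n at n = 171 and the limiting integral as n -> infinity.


At n = 171: f_171(x) = x^(1/171).
Step 1: integral(x^(1/171), 0, 1) = [x^(1/171+1) / (1/171+1)] from 0 to 1
     = 1 / (1/171 + 1) = 1 / ((171+1)/171) = 171/(171+1)
     = 171/172 = 0.994186
Step 2: As n -> infinity, f_n(x) = x^(1/n) -> 1 for x in (0,1], and f_n is increasing in n.
By MCT, lim_n integral(f_n) = integral(lim_n f_n) = integral(1, 0, 1) = 1.
Step 3: Verify convergence: 171/172 = 0.994186 -> 1


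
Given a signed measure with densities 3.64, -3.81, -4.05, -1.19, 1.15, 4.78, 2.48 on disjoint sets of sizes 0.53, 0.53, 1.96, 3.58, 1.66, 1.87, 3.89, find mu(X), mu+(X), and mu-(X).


Step 1: Compute signed measure on each set:
  Set 1: 3.64 * 0.53 = 1.9292
  Set 2: -3.81 * 0.53 = -2.0193
  Set 3: -4.05 * 1.96 = -7.938
  Set 4: -1.19 * 3.58 = -4.2602
  Set 5: 1.15 * 1.66 = 1.909
  Set 6: 4.78 * 1.87 = 8.9386
  Set 7: 2.48 * 3.89 = 9.6472
Step 2: Total signed measure = (1.9292) + (-2.0193) + (-7.938) + (-4.2602) + (1.909) + (8.9386) + (9.6472)
     = 8.2065
Step 3: Positive part mu+(X) = sum of positive contributions = 22.424
Step 4: Negative part mu-(X) = |sum of negative contributions| = 14.2175


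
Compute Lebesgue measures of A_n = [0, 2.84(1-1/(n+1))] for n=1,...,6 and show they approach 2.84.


By continuity of measure from below: if A_n increases to A, then m(A_n) -> m(A).
Here A = [0, 2.84], so m(A) = 2.84
Step 1: a_1 = 2.84*(1 - 1/2) = 1.42, m(A_1) = 1.42
Step 2: a_2 = 2.84*(1 - 1/3) = 1.8933, m(A_2) = 1.8933
Step 3: a_3 = 2.84*(1 - 1/4) = 2.13, m(A_3) = 2.13
Step 4: a_4 = 2.84*(1 - 1/5) = 2.272, m(A_4) = 2.272
Step 5: a_5 = 2.84*(1 - 1/6) = 2.3667, m(A_5) = 2.3667
Step 6: a_6 = 2.84*(1 - 1/7) = 2.4343, m(A_6) = 2.4343
Limit: m(A_n) -> m([0,2.84]) = 2.84


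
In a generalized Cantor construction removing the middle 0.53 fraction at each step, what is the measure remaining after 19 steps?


Step 1: At each step, fraction remaining = 1 - 0.53 = 0.47
Step 2: After 19 steps, measure = (0.47)^19
Result = 5.886529e-07


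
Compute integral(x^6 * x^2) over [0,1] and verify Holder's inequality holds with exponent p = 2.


Step 1: Exact integral of f*g = integral(x^8, 0, 1) = 1/9
     = 0.111111
Step 2: Holder bound with p=2, q=2:
  ||f||_p = (integral x^12 dx)^(1/2) = (1/13)^(1/2) = 0.27735
  ||g||_q = (integral x^4 dx)^(1/2) = (1/5)^(1/2) = 0.447214
Step 3: Holder bound = ||f||_p * ||g||_q = 0.27735 * 0.447214 = 0.124035
Verification: 0.111111 <= 0.124035 (Holder holds)


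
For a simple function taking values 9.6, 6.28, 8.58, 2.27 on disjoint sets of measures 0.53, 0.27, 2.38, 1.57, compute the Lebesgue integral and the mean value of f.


Step 1: Integral = sum(value_i * measure_i)
= 9.6*0.53 + 6.28*0.27 + 8.58*2.38 + 2.27*1.57
= 5.088 + 1.6956 + 20.4204 + 3.5639
= 30.7679
Step 2: Total measure of domain = 0.53 + 0.27 + 2.38 + 1.57 = 4.75
Step 3: Average value = 30.7679 / 4.75 = 6.477453


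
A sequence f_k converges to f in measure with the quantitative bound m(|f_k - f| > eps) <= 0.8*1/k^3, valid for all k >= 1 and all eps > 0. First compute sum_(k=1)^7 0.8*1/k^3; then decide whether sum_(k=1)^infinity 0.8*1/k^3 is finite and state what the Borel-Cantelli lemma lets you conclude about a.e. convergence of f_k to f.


Step 1: List the terms 0.8*1/k^3 for k = 1 to 7:
  k=1: 0.8
  k=2: 0.1
  k=3: 0.02963
  k=4: 0.0125
  k=5: 0.0064
  k=6: 0.003704
  k=7: 0.002332
Step 2: Partial sum = 0.8 + 0.1 + 0.02963 + 0.0125 + 0.0064 + 0.003704 + 0.002332
     = 0.954566
Step 3: The full series sum_(k>=1) 0.8*1/k^3 converges (p-series with p = 3 > 1; a constant multiple of a convergent series converges).
Step 4: Fix eps > 0. Since sum_k m(|f_k - f| > eps) < infinity, the Borel-Cantelli lemma gives
        m(limsup_k {|f_k - f| > eps}) = 0, i.e. for a.e. x, |f_k(x) - f(x)| <= eps for all large k.
        Applying this with eps = 1/j for j = 1, 2, ... and intersecting the countably many full-measure sets,
        for a.e. x we get limsup_k |f_k(x) - f(x)| <= 1/j for every j, hence f_k -> f almost everywhere.
Conclusion: series converges; Borel-Cantelli yields f_k -> f a.e.


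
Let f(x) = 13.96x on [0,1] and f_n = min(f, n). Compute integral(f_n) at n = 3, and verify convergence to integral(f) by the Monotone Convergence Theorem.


f(x) = 13.96x on [0,1]; f_n(x) = min(13.96x, n). At n = 3:
Step 1: f(x) reaches 3 at x = 3/13.96 = 0.2149
Step 2: integral(f_3) = integral(13.96x, 0, 0.2149) + integral(3, 0.2149, 1)
       = 13.96*0.2149^2/2 + 3*(1 - 0.2149)
       = 0.32235 + 2.355301
       = 2.67765
Step 3: As n -> infinity, f_n increases to f, so by MCT integral(f_n) -> integral(f) = 13.96/2 = 6.98.
Convergence: integral(f_3) = 2.67765 -> 6.98 as n -> infinity


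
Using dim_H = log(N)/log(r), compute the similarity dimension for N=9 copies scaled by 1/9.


For a self-similar set with N copies scaled by 1/r:
dim_H = log(N)/log(r) = log(9)/log(9)
= 2.197225/2.197225
= 1


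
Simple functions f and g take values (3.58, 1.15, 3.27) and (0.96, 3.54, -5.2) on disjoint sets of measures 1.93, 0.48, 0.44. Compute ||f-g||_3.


Step 1: Compute differences f_i - g_i:
  3.58 - 0.96 = 2.62
  1.15 - 3.54 = -2.39
  3.27 - -5.2 = 8.47
Step 2: Compute |diff|^3 * measure for each set:
  |2.62|^3 * 1.93 = 17.984728 * 1.93 = 34.710525
  |-2.39|^3 * 0.48 = 13.651919 * 0.48 = 6.552921
  |8.47|^3 * 0.44 = 607.645423 * 0.44 = 267.363986
Step 3: Sum = 308.627432
Step 4: ||f-g||_3 = (308.627432)^(1/3) = 6.757896


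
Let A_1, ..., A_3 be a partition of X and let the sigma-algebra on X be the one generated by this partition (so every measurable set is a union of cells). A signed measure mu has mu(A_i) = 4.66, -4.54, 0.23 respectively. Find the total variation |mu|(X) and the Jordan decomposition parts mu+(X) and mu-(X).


Step 1: Every measurable set is a union of atoms (the cells / points), so a Hahn decomposition is
  obtained by grouping atoms by sign: P = union of atoms with mu > 0, N = union of the remaining atoms.
  Atoms in P (indices): 1, 3;  atoms in N (indices): 2
  Positive values: 4.66, 0.23
  Negative values: -4.54
Step 2: mu+(X) = mu(P) = sum of positive atom values = 4.89
Step 3: mu-(X) = -mu(N) = sum of |negative atom values| = 4.54
Step 4: |mu|(X) = mu+(X) + mu-(X) = 4.89 + 4.54 = 9.43


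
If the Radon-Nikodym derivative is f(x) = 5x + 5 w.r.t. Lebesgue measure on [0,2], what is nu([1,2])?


nu(A) = integral_A (dnu/dmu) dmu = integral_1^2 (5x + 5) dx
Step 1: Antiderivative F(x) = (5/2)x^2 + 5x
Step 2: F(2) = (5/2)*2^2 + 5*2 = 10 + 10 = 20
Step 3: F(1) = (5/2)*1^2 + 5*1 = 2.5 + 5 = 7.5
Step 4: nu([1,2]) = F(2) - F(1) = 20 - 7.5 = 12.5


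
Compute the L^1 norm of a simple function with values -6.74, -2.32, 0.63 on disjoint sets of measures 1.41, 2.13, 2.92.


Step 1: Compute |f_i|^1 for each value:
  |-6.74|^1 = 6.74
  |-2.32|^1 = 2.32
  |0.63|^1 = 0.63
Step 2: Multiply by measures and sum:
  6.74 * 1.41 = 9.5034
  2.32 * 2.13 = 4.9416
  0.63 * 2.92 = 1.8396
Sum = 9.5034 + 4.9416 + 1.8396 = 16.2846
Step 3: Take the p-th root:
||f||_1 = (16.2846)^(1/1) = 16.2846


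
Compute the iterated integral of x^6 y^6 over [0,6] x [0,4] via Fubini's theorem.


By Fubini's theorem, the double integral factors as a product of single integrals:
Step 1: integral_0^6 x^6 dx = [x^7/7] from 0 to 6
     = 6^7/7 = 39990.857143
Step 2: integral_0^4 y^6 dy = [y^7/7] from 0 to 4
     = 4^7/7 = 2340.571429
Step 3: Double integral = 39990.857143 * 2340.571429 = 9.360146e+07


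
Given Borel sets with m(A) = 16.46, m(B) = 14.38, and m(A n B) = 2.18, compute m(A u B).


By inclusion-exclusion: m(A u B) = m(A) + m(B) - m(A n B)
= 16.46 + 14.38 - 2.18
= 28.66


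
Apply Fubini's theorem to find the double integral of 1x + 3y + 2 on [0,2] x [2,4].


By Fubini, integrate in x first, then y.
Step 1: Fix y, integrate over x in [0,2]:
  integral(1x + 3y + 2, x=0..2)
  = 1*(2^2 - 0^2)/2 + (3y + 2)*(2 - 0)
  = 2 + (3y + 2)*2
  = 2 + 6y + 4
  = 6 + 6y
Step 2: Integrate over y in [2,4]:
  integral(6 + 6y, y=2..4)
  = 6*2 + 6*(4^2 - 2^2)/2
  = 12 + 36
  = 48


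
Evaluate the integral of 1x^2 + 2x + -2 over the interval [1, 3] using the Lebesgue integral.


The Lebesgue integral of a Riemann-integrable function agrees with the Riemann integral.
Antiderivative F(x) = (1/3)x^3 + (2/2)x^2 + -2x
F(3) = (1/3)*3^3 + (2/2)*3^2 + -2*3
     = (1/3)*27 + (2/2)*9 + -2*3
     = 9 + 9 + -6
     = 12
F(1) = -0.666667
Integral = F(3) - F(1) = 12 - -0.666667 = 12.666667


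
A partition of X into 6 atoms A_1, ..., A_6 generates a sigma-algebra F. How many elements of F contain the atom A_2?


Each element of F is a union of some subset S of the 6 atoms.
The element contains A_2 iff A_2 is in S.
So we count subsets S of {A_1,...,A_6} with A_2 in S: choose freely among the other 5 atoms.
Count = 2^(6-1) = 2^5 = 32.


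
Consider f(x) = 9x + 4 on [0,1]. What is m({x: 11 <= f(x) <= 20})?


f^(-1)([11, 20]) = {x : 11 <= 9x + 4 <= 20}
Solving: (11 - 4)/9 <= x <= (20 - 4)/9
= [0.777778, 1.777778]
Intersecting with [0,1]: [0.777778, 1]
Measure = 1 - 0.777778 = 0.222222


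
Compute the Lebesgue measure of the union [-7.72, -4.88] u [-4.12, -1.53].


For pairwise disjoint intervals, m(union) = sum of lengths.
= (-4.88 - -7.72) + (-1.53 - -4.12)
= 2.84 + 2.59
= 5.43


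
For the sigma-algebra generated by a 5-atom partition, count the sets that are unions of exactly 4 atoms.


Each element of F is a union of some subset of the 5 atoms.
Elements that are unions of exactly 4 atoms correspond to 4-element subsets of the 5 atoms.
Count = C(5, 4) = 5! / (4! * 1!) = 5.


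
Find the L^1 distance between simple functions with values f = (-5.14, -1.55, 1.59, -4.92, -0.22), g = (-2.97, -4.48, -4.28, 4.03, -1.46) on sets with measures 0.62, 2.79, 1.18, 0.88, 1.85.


Step 1: Compute differences f_i - g_i:
  -5.14 - -2.97 = -2.17
  -1.55 - -4.48 = 2.93
  1.59 - -4.28 = 5.87
  -4.92 - 4.03 = -8.95
  -0.22 - -1.46 = 1.24
Step 2: Compute |diff|^1 * measure for each set:
  |-2.17|^1 * 0.62 = 2.17 * 0.62 = 1.3454
  |2.93|^1 * 2.79 = 2.93 * 2.79 = 8.1747
  |5.87|^1 * 1.18 = 5.87 * 1.18 = 6.9266
  |-8.95|^1 * 0.88 = 8.95 * 0.88 = 7.876
  |1.24|^1 * 1.85 = 1.24 * 1.85 = 2.294
Step 3: Sum = 26.6167
Step 4: ||f-g||_1 = (26.6167)^(1/1) = 26.6167


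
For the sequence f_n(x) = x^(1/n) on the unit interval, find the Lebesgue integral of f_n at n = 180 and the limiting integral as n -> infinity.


At n = 180: f_180(x) = x^(1/180).
Step 1: integral(x^(1/180), 0, 1) = [x^(1/180+1) / (1/180+1)] from 0 to 1
     = 1 / (1/180 + 1) = 1 / ((180+1)/180) = 180/(180+1)
     = 180/181 = 0.994475
Step 2: As n -> infinity, f_n(x) = x^(1/n) -> 1 for x in (0,1], and f_n is increasing in n.
By MCT, lim_n integral(f_n) = integral(lim_n f_n) = integral(1, 0, 1) = 1.
Step 3: Verify convergence: 180/181 = 0.994475 -> 1


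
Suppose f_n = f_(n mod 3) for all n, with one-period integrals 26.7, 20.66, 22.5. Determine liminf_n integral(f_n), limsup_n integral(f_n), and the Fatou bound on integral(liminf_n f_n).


The sequence (integral(f_n)) is periodic with period 3, repeating the values 26.7, 20.66, 22.5 indefinitely.
Step 1: For a periodic sequence, every tail (a_m, a_(m+1), ...) contains all 3 period values infinitely often.
Step 2: Hence inf of every tail = min of the period values = min(26.7, 20.66, 22.5) = 20.66.
        liminf_n integral(f_n) = sup over m of (inf of tail from m) = 20.66.
Step 3: Similarly sup of every tail = max of the period values = 26.7.
        limsup_n integral(f_n) = 26.7.
Step 4: Fatou's lemma: integral(liminf_n f_n) <= liminf_n integral(f_n) = 20.66.
        So the integral of the pointwise liminf is at most 20.66.


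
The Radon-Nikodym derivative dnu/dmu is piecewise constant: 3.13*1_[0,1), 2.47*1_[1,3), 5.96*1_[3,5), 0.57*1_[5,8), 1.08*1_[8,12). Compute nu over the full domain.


Integrate each piece of the Radon-Nikodym derivative:
Step 1: integral_0^1 3.13 dx = 3.13*(1-0) = 3.13*1 = 3.13
Step 2: integral_1^3 2.47 dx = 2.47*(3-1) = 2.47*2 = 4.94
Step 3: integral_3^5 5.96 dx = 5.96*(5-3) = 5.96*2 = 11.92
Step 4: integral_5^8 0.57 dx = 0.57*(8-5) = 0.57*3 = 1.71
Step 5: integral_8^12 1.08 dx = 1.08*(12-8) = 1.08*4 = 4.32
Total: 3.13 + 4.94 + 11.92 + 1.71 + 4.32 = 26.02


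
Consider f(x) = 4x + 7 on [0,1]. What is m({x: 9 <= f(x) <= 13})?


f^(-1)([9, 13]) = {x : 9 <= 4x + 7 <= 13}
Solving: (9 - 7)/4 <= x <= (13 - 7)/4
= [0.5, 1.5]
Intersecting with [0,1]: [0.5, 1]
Measure = 1 - 0.5 = 0.5


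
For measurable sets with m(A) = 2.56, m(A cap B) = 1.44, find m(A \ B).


m(A \ B) = m(A) - m(A n B)
= 2.56 - 1.44
= 1.12


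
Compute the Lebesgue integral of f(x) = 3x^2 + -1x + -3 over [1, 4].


The Lebesgue integral of a Riemann-integrable function agrees with the Riemann integral.
Antiderivative F(x) = (3/3)x^3 + (-1/2)x^2 + -3x
F(4) = (3/3)*4^3 + (-1/2)*4^2 + -3*4
     = (3/3)*64 + (-1/2)*16 + -3*4
     = 64 + -8 + -12
     = 44
F(1) = -2.5
Integral = F(4) - F(1) = 44 - -2.5 = 46.5


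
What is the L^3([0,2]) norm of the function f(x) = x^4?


Step 1: ||f||_3 = (integral_0^2 |x^4|^3 dx)^(1/3)
     = (integral_0^2 x^12 dx)^(1/3)
Step 2: integral_0^2 x^12 dx = [x^13/(13)] from 0 to 2 = 2^13/13
     = 8192/13 = 630.153846
Step 3: ||f||_3 = (630.153846)^(1/3) = 8.573317


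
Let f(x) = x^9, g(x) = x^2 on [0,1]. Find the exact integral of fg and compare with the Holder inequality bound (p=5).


Step 1: Exact integral of f*g = integral(x^11, 0, 1) = 1/12
     = 0.083333
Step 2: Holder bound with p=5, q=1.25:
  ||f||_p = (integral x^45 dx)^(1/5) = (1/46)^(1/5) = 0.464995
  ||g||_q = (integral x^2.5 dx)^(1/1.25) = (1/3.5)^(1/1.25) = 0.367067
Step 3: Holder bound = ||f||_p * ||g||_q = 0.464995 * 0.367067 = 0.170684
Verification: 0.083333 <= 0.170684 (Holder holds)


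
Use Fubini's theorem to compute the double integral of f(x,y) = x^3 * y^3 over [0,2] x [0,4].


By Fubini's theorem, the double integral factors as a product of single integrals:
Step 1: integral_0^2 x^3 dx = [x^4/4] from 0 to 2
     = 2^4/4 = 4
Step 2: integral_0^4 y^3 dy = [y^4/4] from 0 to 4
     = 4^4/4 = 64
Step 3: Double integral = 4 * 64 = 256


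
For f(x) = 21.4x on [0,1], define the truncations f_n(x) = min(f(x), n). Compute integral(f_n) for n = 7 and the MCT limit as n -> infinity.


f(x) = 21.4x on [0,1]; f_n(x) = min(21.4x, n). At n = 7:
Step 1: f(x) reaches 7 at x = 7/21.4 = 0.327103
Step 2: integral(f_7) = integral(21.4x, 0, 0.327103) + integral(7, 0.327103, 1)
       = 21.4*0.327103^2/2 + 7*(1 - 0.327103)
       = 1.14486 + 4.71028
       = 5.85514
Step 3: As n -> infinity, f_n increases to f, so by MCT integral(f_n) -> integral(f) = 21.4/2 = 10.7.
Convergence: integral(f_7) = 5.85514 -> 10.7 as n -> infinity


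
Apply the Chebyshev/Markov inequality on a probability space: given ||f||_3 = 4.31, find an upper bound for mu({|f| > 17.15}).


Chebyshev/Markov inequality: mu(|f| > eps) <= (||f||_p / eps)^p
Step 1: ||f||_3 / eps = 4.31 / 17.15 = 0.251312
Step 2: Raise to power p = 3:
  (0.251312)^3 = 0.015872
Step 3: Therefore mu(|f| > 17.15) <= 0.015872


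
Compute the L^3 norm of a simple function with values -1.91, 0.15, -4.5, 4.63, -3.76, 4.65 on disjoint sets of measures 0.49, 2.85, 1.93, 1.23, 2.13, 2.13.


Step 1: Compute |f_i|^3 for each value:
  |-1.91|^3 = 6.967871
  |0.15|^3 = 0.003375
  |-4.5|^3 = 91.125
  |4.63|^3 = 99.252847
  |-3.76|^3 = 53.157376
  |4.65|^3 = 100.544625
Step 2: Multiply by measures and sum:
  6.967871 * 0.49 = 3.414257
  0.003375 * 2.85 = 0.009619
  91.125 * 1.93 = 175.87125
  99.252847 * 1.23 = 122.081002
  53.157376 * 2.13 = 113.225211
  100.544625 * 2.13 = 214.160051
Sum = 3.414257 + 0.009619 + 175.87125 + 122.081002 + 113.225211 + 214.160051 = 628.761389
Step 3: Take the p-th root:
||f||_3 = (628.761389)^(1/3) = 8.566997


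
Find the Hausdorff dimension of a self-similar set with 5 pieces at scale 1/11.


For a self-similar set with N copies scaled by 1/r:
dim_H = log(N)/log(r) = log(5)/log(11)
= 1.609438/2.397895
= 0.671188


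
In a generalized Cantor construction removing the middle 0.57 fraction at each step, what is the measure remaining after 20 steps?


Step 1: At each step, fraction remaining = 1 - 0.57 = 0.43
Step 2: After 20 steps, measure = (0.43)^20
Result = 4.670562e-08


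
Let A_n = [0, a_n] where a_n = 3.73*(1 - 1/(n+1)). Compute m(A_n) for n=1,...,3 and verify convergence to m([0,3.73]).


By continuity of measure from below: if A_n increases to A, then m(A_n) -> m(A).
Here A = [0, 3.73], so m(A) = 3.73
Step 1: a_1 = 3.73*(1 - 1/2) = 1.865, m(A_1) = 1.865
Step 2: a_2 = 3.73*(1 - 1/3) = 2.4867, m(A_2) = 2.4867
Step 3: a_3 = 3.73*(1 - 1/4) = 2.7975, m(A_3) = 2.7975
Limit: m(A_n) -> m([0,3.73]) = 3.73


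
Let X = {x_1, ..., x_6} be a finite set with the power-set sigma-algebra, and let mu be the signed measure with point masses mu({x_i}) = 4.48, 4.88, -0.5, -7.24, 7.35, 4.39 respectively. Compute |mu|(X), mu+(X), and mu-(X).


Step 1: Every measurable set is a union of atoms (the cells / points), so a Hahn decomposition is
  obtained by grouping atoms by sign: P = union of atoms with mu > 0, N = union of the remaining atoms.
  Atoms in P (indices): 1, 2, 5, 6;  atoms in N (indices): 3, 4
  Positive values: 4.48, 4.88, 7.35, 4.39
  Negative values: -0.5, -7.24
Step 2: mu+(X) = mu(P) = sum of positive atom values = 21.1
Step 3: mu-(X) = -mu(N) = sum of |negative atom values| = 7.74
Step 4: |mu|(X) = mu+(X) + mu-(X) = 21.1 + 7.74 = 28.84
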